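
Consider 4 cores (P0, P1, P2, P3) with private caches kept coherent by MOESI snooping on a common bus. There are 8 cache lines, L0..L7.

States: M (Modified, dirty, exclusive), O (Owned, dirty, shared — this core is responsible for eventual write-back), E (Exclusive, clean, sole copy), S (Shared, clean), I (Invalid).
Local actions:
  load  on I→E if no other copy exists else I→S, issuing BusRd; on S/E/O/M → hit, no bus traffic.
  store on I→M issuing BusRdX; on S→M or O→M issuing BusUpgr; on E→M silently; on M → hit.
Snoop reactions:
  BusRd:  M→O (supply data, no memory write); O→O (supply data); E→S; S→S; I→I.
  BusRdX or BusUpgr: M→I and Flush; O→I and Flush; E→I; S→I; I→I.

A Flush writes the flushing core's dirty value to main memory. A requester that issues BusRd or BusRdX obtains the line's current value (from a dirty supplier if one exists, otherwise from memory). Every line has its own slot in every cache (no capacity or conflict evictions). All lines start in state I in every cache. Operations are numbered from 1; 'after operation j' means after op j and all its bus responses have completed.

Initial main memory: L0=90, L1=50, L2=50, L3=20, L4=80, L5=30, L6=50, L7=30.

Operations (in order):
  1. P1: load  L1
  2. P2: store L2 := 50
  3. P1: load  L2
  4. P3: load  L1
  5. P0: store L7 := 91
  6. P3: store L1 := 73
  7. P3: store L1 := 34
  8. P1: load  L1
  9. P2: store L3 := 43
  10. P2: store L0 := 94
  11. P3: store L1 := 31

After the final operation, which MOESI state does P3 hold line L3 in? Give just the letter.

state = I

  op1 P1: load  L1 → I/E/I/I on L1; bus BusRd; mem=50
  op2 P2: store L2 := 50 → I/I/M/I on L2; bus BusRdX; mem=50
  op3 P1: load  L2 → I/S/O/I on L2; bus BusRd; mem=50
  op4 P3: load  L1 → I/S/I/S on L1; bus BusRd; mem=50
  op5 P0: store L7 := 91 → M/I/I/I on L7; bus BusRdX; mem=30
  op6 P3: store L1 := 73 → I/I/I/M on L1; bus BusUpgr; mem=50
  op7 P3: store L1 := 34 → I/I/I/M on L1; bus (none); mem=50
  op8 P1: load  L1 → I/S/I/O on L1; bus BusRd; mem=50
  op9 P2: store L3 := 43 → I/I/M/I on L3; bus BusRdX; mem=20
  op10 P2: store L0 := 94 → I/I/M/I on L0; bus BusRdX; mem=90
  op11 P3: store L1 := 31 → I/I/I/M on L1; bus BusUpgr; mem=50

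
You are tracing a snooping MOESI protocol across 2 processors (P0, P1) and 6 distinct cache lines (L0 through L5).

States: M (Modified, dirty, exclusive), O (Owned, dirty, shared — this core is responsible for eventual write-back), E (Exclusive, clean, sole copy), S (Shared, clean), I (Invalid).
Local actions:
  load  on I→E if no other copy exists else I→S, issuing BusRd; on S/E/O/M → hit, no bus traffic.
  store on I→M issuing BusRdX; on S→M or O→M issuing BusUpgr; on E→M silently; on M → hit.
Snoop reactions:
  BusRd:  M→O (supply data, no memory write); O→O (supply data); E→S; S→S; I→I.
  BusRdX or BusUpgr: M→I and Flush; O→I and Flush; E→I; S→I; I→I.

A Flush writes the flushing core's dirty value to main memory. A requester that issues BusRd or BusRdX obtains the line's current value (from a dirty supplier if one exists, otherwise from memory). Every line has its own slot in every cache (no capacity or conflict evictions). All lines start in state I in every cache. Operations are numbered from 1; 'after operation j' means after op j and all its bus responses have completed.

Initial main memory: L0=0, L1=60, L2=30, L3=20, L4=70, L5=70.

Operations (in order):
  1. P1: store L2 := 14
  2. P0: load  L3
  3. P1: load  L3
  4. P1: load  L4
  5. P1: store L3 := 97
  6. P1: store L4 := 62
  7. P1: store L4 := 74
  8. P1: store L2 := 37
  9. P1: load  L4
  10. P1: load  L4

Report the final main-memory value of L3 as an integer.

step 1: P1: store L2 := 14  ⟶  IM  (L2)  txn=BusRdX  M[L2]=30
step 2: P0: load  L3  ⟶  EI  (L3)  txn=BusRd  M[L3]=20
step 3: P1: load  L3  ⟶  SS  (L3)  txn=BusRd  M[L3]=20
step 4: P1: load  L4  ⟶  IE  (L4)  txn=BusRd  M[L4]=70
step 5: P1: store L3 := 97  ⟶  IM  (L3)  txn=BusUpgr  M[L3]=20
step 6: P1: store L4 := 62  ⟶  IM  (L4)  txn=∅  M[L4]=70
step 7: P1: store L4 := 74  ⟶  IM  (L4)  txn=∅  M[L4]=70
step 8: P1: store L2 := 37  ⟶  IM  (L2)  txn=∅  M[L2]=30
step 9: P1: load  L4  ⟶  IM  (L4)  txn=∅  M[L4]=70
step 10: P1: load  L4  ⟶  IM  (L4)  txn=∅  M[L4]=70

memory[L3] = 20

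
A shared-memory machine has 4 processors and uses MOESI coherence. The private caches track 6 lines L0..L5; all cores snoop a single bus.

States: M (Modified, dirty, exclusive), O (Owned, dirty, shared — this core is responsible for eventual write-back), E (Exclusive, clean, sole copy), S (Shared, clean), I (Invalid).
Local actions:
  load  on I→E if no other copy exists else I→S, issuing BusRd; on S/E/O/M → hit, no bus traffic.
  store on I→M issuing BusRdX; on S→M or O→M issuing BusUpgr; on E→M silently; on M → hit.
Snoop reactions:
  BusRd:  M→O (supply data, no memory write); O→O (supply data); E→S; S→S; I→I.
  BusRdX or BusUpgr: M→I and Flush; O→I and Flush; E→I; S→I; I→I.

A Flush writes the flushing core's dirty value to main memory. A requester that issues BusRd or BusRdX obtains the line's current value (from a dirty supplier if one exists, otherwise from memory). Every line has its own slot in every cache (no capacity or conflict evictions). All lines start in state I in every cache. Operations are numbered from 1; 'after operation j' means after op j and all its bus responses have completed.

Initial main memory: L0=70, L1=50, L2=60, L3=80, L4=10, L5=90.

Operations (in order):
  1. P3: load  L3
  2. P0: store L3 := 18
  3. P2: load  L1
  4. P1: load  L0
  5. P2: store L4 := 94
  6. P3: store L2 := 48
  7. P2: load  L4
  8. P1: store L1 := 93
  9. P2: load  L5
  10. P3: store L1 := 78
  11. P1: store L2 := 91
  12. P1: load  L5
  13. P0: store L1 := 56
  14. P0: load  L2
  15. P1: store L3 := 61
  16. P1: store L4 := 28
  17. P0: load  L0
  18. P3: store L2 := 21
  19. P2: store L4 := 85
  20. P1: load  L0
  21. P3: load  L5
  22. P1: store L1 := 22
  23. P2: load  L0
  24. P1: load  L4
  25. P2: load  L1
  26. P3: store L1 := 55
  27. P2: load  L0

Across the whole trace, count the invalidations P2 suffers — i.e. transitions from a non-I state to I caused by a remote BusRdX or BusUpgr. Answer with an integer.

invalidations = 3

step 1: P3: load  L3  ⟶  IIIE  (L3)  txn=BusRd  M[L3]=80
step 2: P0: store L3 := 18  ⟶  MIII  (L3)  txn=BusRdX  M[L3]=80
step 3: P2: load  L1  ⟶  IIEI  (L1)  txn=BusRd  M[L1]=50
step 4: P1: load  L0  ⟶  IEII  (L0)  txn=BusRd  M[L0]=70
step 5: P2: store L4 := 94  ⟶  IIMI  (L4)  txn=BusRdX  M[L4]=10
step 6: P3: store L2 := 48  ⟶  IIIM  (L2)  txn=BusRdX  M[L2]=60
step 7: P2: load  L4  ⟶  IIMI  (L4)  txn=∅  M[L4]=10
step 8: P1: store L1 := 93  ⟶  IMII  (L1)  txn=BusRdX  M[L1]=50
step 9: P2: load  L5  ⟶  IIEI  (L5)  txn=BusRd  M[L5]=90
step 10: P3: store L1 := 78  ⟶  IIIM  (L1)  txn=BusRdX+Flush  M[L1]=93
step 11: P1: store L2 := 91  ⟶  IMII  (L2)  txn=BusRdX+Flush  M[L2]=48
step 12: P1: load  L5  ⟶  ISSI  (L5)  txn=BusRd  M[L5]=90
step 13: P0: store L1 := 56  ⟶  MIII  (L1)  txn=BusRdX+Flush  M[L1]=78
step 14: P0: load  L2  ⟶  SOII  (L2)  txn=BusRd  M[L2]=48
step 15: P1: store L3 := 61  ⟶  IMII  (L3)  txn=BusRdX+Flush  M[L3]=18
step 16: P1: store L4 := 28  ⟶  IMII  (L4)  txn=BusRdX+Flush  M[L4]=94
step 17: P0: load  L0  ⟶  SSII  (L0)  txn=BusRd  M[L0]=70
step 18: P3: store L2 := 21  ⟶  IIIM  (L2)  txn=BusRdX+Flush  M[L2]=91
step 19: P2: store L4 := 85  ⟶  IIMI  (L4)  txn=BusRdX+Flush  M[L4]=28
step 20: P1: load  L0  ⟶  SSII  (L0)  txn=∅  M[L0]=70
step 21: P3: load  L5  ⟶  ISSS  (L5)  txn=BusRd  M[L5]=90
step 22: P1: store L1 := 22  ⟶  IMII  (L1)  txn=BusRdX+Flush  M[L1]=56
step 23: P2: load  L0  ⟶  SSSI  (L0)  txn=BusRd  M[L0]=70
step 24: P1: load  L4  ⟶  ISOI  (L4)  txn=BusRd  M[L4]=28
step 25: P2: load  L1  ⟶  IOSI  (L1)  txn=BusRd  M[L1]=56
step 26: P3: store L1 := 55  ⟶  IIIM  (L1)  txn=BusRdX+Flush  M[L1]=22
step 27: P2: load  L0  ⟶  SSSI  (L0)  txn=∅  M[L0]=70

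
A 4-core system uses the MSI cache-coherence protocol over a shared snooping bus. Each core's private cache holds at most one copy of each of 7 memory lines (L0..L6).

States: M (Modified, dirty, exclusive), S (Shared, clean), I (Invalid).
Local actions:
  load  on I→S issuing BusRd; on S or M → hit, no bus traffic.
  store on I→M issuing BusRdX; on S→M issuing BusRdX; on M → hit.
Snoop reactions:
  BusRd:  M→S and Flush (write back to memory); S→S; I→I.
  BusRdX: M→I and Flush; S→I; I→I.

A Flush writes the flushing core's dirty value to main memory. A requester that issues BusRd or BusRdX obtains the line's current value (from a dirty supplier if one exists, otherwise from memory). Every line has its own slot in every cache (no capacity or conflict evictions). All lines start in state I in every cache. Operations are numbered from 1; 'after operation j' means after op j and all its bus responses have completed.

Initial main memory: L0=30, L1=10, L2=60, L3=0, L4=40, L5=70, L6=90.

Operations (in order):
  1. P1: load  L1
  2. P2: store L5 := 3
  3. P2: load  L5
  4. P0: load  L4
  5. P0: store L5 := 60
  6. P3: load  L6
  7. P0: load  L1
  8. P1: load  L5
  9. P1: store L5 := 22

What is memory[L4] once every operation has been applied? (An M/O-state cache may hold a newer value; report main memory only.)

step 1: P1: load  L1  ⟶  ISII  (L1)  txn=BusRd  M[L1]=10
step 2: P2: store L5 := 3  ⟶  IIMI  (L5)  txn=BusRdX  M[L5]=70
step 3: P2: load  L5  ⟶  IIMI  (L5)  txn=∅  M[L5]=70
step 4: P0: load  L4  ⟶  SIII  (L4)  txn=BusRd  M[L4]=40
step 5: P0: store L5 := 60  ⟶  MIII  (L5)  txn=BusRdX+Flush  M[L5]=3
step 6: P3: load  L6  ⟶  IIIS  (L6)  txn=BusRd  M[L6]=90
step 7: P0: load  L1  ⟶  SSII  (L1)  txn=BusRd  M[L1]=10
step 8: P1: load  L5  ⟶  SSII  (L5)  txn=BusRd+Flush  M[L5]=60
step 9: P1: store L5 := 22  ⟶  IMII  (L5)  txn=BusRdX  M[L5]=60

memory[L4] = 40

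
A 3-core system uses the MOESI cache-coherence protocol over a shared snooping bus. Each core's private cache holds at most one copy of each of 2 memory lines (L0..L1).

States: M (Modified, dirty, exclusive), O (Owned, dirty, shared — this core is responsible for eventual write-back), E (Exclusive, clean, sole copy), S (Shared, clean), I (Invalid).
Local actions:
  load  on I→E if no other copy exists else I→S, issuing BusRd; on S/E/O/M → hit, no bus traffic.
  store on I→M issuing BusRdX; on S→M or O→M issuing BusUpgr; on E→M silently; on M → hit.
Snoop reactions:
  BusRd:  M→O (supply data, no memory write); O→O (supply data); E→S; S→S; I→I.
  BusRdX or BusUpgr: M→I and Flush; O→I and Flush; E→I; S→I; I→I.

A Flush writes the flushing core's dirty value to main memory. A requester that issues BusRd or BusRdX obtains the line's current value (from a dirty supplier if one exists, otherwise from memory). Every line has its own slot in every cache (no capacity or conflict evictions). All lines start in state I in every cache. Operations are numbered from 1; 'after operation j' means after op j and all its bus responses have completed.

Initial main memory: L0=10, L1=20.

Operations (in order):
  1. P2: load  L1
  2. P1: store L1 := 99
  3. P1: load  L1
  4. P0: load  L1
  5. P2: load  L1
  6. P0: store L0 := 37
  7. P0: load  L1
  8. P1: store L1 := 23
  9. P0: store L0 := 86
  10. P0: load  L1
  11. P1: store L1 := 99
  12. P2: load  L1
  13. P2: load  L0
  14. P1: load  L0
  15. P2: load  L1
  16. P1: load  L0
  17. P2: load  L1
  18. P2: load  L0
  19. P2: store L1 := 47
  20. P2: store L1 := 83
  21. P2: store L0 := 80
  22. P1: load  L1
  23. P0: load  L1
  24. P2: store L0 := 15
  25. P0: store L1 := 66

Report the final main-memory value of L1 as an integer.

1. P2: load  L1  bus=[BusRd]  L1: P0=I P1=I P2=E  mem[L1]=20
2. P1: store L1 := 99  bus=[BusRdX]  L1: P0=I P1=M P2=I  mem[L1]=20
3. P1: load  L1  bus=[-]  L1: P0=I P1=M P2=I  mem[L1]=20
4. P0: load  L1  bus=[BusRd]  L1: P0=S P1=O P2=I  mem[L1]=20
5. P2: load  L1  bus=[BusRd]  L1: P0=S P1=O P2=S  mem[L1]=20
6. P0: store L0 := 37  bus=[BusRdX]  L0: P0=M P1=I P2=I  mem[L0]=10
7. P0: load  L1  bus=[-]  L1: P0=S P1=O P2=S  mem[L1]=20
8. P1: store L1 := 23  bus=[BusUpgr]  L1: P0=I P1=M P2=I  mem[L1]=20
9. P0: store L0 := 86  bus=[-]  L0: P0=M P1=I P2=I  mem[L0]=10
10. P0: load  L1  bus=[BusRd]  L1: P0=S P1=O P2=I  mem[L1]=20
11. P1: store L1 := 99  bus=[BusUpgr]  L1: P0=I P1=M P2=I  mem[L1]=20
12. P2: load  L1  bus=[BusRd]  L1: P0=I P1=O P2=S  mem[L1]=20
13. P2: load  L0  bus=[BusRd]  L0: P0=O P1=I P2=S  mem[L0]=10
14. P1: load  L0  bus=[BusRd]  L0: P0=O P1=S P2=S  mem[L0]=10
15. P2: load  L1  bus=[-]  L1: P0=I P1=O P2=S  mem[L1]=20
16. P1: load  L0  bus=[-]  L0: P0=O P1=S P2=S  mem[L0]=10
17. P2: load  L1  bus=[-]  L1: P0=I P1=O P2=S  mem[L1]=20
18. P2: load  L0  bus=[-]  L0: P0=O P1=S P2=S  mem[L0]=10
19. P2: store L1 := 47  bus=[BusUpgr,Flush]  L1: P0=I P1=I P2=M  mem[L1]=99
20. P2: store L1 := 83  bus=[-]  L1: P0=I P1=I P2=M  mem[L1]=99
21. P2: store L0 := 80  bus=[BusUpgr,Flush]  L0: P0=I P1=I P2=M  mem[L0]=86
22. P1: load  L1  bus=[BusRd]  L1: P0=I P1=S P2=O  mem[L1]=99
23. P0: load  L1  bus=[BusRd]  L1: P0=S P1=S P2=O  mem[L1]=99
24. P2: store L0 := 15  bus=[-]  L0: P0=I P1=I P2=M  mem[L0]=86
25. P0: store L1 := 66  bus=[BusUpgr,Flush]  L1: P0=M P1=I P2=I  mem[L1]=83

memory[L1] = 83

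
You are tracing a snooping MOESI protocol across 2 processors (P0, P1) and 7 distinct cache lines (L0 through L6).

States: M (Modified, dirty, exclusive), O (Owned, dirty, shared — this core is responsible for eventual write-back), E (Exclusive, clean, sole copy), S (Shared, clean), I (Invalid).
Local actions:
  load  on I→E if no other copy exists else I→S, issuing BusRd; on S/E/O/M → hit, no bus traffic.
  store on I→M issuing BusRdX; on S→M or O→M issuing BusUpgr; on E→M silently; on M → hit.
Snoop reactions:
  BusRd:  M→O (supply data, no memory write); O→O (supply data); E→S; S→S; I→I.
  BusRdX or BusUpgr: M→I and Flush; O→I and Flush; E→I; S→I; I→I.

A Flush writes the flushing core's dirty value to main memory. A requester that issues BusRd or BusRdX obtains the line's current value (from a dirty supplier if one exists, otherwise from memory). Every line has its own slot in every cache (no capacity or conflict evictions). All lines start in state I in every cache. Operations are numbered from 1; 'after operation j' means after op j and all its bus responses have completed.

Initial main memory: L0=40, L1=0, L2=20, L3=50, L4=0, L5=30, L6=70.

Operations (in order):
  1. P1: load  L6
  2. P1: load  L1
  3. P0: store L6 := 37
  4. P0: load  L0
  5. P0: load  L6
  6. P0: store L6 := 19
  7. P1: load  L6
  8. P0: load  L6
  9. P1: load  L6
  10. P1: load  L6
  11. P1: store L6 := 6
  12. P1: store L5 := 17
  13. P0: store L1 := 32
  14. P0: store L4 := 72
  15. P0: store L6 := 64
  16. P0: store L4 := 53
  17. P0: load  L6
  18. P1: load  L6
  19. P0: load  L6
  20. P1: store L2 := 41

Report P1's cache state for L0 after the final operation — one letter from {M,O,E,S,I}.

state = I

  op1 P1: load  L6 → I/E on L6; bus BusRd; mem=70
  op2 P1: load  L1 → I/E on L1; bus BusRd; mem=0
  op3 P0: store L6 := 37 → M/I on L6; bus BusRdX; mem=70
  op4 P0: load  L0 → E/I on L0; bus BusRd; mem=40
  op5 P0: load  L6 → M/I on L6; bus (none); mem=70
  op6 P0: store L6 := 19 → M/I on L6; bus (none); mem=70
  op7 P1: load  L6 → O/S on L6; bus BusRd; mem=70
  op8 P0: load  L6 → O/S on L6; bus (none); mem=70
  op9 P1: load  L6 → O/S on L6; bus (none); mem=70
  op10 P1: load  L6 → O/S on L6; bus (none); mem=70
  op11 P1: store L6 := 6 → I/M on L6; bus BusUpgr Flush; mem=19
  op12 P1: store L5 := 17 → I/M on L5; bus BusRdX; mem=30
  op13 P0: store L1 := 32 → M/I on L1; bus BusRdX; mem=0
  op14 P0: store L4 := 72 → M/I on L4; bus BusRdX; mem=0
  op15 P0: store L6 := 64 → M/I on L6; bus BusRdX Flush; mem=6
  op16 P0: store L4 := 53 → M/I on L4; bus (none); mem=0
  op17 P0: load  L6 → M/I on L6; bus (none); mem=6
  op18 P1: load  L6 → O/S on L6; bus BusRd; mem=6
  op19 P0: load  L6 → O/S on L6; bus (none); mem=6
  op20 P1: store L2 := 41 → I/M on L2; bus BusRdX; mem=20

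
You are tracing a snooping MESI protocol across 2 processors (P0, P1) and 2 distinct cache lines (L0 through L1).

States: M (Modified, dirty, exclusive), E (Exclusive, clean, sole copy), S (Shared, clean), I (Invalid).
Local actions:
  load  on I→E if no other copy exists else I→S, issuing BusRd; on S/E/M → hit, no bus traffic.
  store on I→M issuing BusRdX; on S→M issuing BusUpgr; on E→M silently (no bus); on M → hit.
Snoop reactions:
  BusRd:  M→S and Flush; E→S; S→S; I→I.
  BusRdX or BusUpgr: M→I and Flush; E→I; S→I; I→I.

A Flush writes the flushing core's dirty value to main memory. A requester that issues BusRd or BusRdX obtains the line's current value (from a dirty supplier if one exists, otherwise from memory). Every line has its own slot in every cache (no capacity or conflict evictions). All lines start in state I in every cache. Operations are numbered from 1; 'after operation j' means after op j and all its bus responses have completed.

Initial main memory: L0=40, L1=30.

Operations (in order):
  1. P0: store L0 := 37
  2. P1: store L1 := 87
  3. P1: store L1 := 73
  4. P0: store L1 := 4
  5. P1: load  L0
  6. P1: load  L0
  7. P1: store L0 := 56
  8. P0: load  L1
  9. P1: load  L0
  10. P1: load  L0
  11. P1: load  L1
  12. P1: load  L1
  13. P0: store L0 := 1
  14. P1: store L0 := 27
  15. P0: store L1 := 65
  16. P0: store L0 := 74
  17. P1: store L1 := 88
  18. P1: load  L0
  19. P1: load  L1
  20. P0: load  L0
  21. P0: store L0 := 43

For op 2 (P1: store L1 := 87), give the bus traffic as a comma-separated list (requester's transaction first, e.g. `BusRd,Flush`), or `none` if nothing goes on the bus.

bus = BusRdX

[1] P0: store L0 := 37 | P0:M(37), P1:I | bus: BusRdX
[2] P1: store L1 := 87 | P0:I, P1:M(87) | bus: BusRdX
[3] P1: store L1 := 73 | P0:I, P1:M(73) | bus: none
[4] P0: store L1 := 4 | P0:M(4), P1:I | bus: BusRdX,Flush
[5] P1: load  L0 | P0:S(37), P1:S(37) | bus: BusRd,Flush
[6] P1: load  L0 | P0:S(37), P1:S(37) | bus: none
[7] P1: store L0 := 56 | P0:I, P1:M(56) | bus: BusUpgr
[8] P0: load  L1 | P0:M(4), P1:I | bus: none
[9] P1: load  L0 | P0:I, P1:M(56) | bus: none
[10] P1: load  L0 | P0:I, P1:M(56) | bus: none
[11] P1: load  L1 | P0:S(4), P1:S(4) | bus: BusRd,Flush
[12] P1: load  L1 | P0:S(4), P1:S(4) | bus: none
[13] P0: store L0 := 1 | P0:M(1), P1:I | bus: BusRdX,Flush
[14] P1: store L0 := 27 | P0:I, P1:M(27) | bus: BusRdX,Flush
[15] P0: store L1 := 65 | P0:M(65), P1:I | bus: BusUpgr
[16] P0: store L0 := 74 | P0:M(74), P1:I | bus: BusRdX,Flush
[17] P1: store L1 := 88 | P0:I, P1:M(88) | bus: BusRdX,Flush
[18] P1: load  L0 | P0:S(74), P1:S(74) | bus: BusRd,Flush
[19] P1: load  L1 | P0:I, P1:M(88) | bus: none
[20] P0: load  L0 | P0:S(74), P1:S(74) | bus: none
[21] P0: store L0 := 43 | P0:M(43), P1:I | bus: BusUpgr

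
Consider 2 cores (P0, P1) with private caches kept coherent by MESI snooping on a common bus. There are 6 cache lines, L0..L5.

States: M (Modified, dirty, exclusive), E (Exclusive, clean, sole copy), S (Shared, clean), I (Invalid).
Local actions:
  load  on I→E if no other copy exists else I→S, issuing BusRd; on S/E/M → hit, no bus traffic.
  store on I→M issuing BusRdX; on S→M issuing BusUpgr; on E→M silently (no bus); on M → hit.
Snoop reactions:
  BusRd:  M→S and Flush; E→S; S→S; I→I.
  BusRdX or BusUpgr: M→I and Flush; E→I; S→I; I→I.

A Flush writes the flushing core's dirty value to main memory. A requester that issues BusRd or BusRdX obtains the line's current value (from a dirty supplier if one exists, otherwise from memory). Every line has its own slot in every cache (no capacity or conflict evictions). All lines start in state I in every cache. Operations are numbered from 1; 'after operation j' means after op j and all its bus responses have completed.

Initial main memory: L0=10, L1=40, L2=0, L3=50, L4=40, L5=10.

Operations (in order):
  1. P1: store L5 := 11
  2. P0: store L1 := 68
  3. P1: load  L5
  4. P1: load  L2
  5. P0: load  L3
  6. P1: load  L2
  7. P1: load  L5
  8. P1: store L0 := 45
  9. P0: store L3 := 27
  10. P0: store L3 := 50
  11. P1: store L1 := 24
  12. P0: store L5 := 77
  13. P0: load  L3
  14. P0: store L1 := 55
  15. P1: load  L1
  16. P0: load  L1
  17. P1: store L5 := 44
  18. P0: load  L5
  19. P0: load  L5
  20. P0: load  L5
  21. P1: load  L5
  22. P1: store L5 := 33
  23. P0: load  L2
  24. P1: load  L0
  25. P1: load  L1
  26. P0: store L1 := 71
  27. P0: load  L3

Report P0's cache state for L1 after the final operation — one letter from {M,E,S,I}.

step 1: P1: store L5 := 11  ⟶  IM  (L5)  txn=BusRdX  M[L5]=10
step 2: P0: store L1 := 68  ⟶  MI  (L1)  txn=BusRdX  M[L1]=40
step 3: P1: load  L5  ⟶  IM  (L5)  txn=∅  M[L5]=10
step 4: P1: load  L2  ⟶  IE  (L2)  txn=BusRd  M[L2]=0
step 5: P0: load  L3  ⟶  EI  (L3)  txn=BusRd  M[L3]=50
step 6: P1: load  L2  ⟶  IE  (L2)  txn=∅  M[L2]=0
step 7: P1: load  L5  ⟶  IM  (L5)  txn=∅  M[L5]=10
step 8: P1: store L0 := 45  ⟶  IM  (L0)  txn=BusRdX  M[L0]=10
step 9: P0: store L3 := 27  ⟶  MI  (L3)  txn=∅  M[L3]=50
step 10: P0: store L3 := 50  ⟶  MI  (L3)  txn=∅  M[L3]=50
step 11: P1: store L1 := 24  ⟶  IM  (L1)  txn=BusRdX+Flush  M[L1]=68
step 12: P0: store L5 := 77  ⟶  MI  (L5)  txn=BusRdX+Flush  M[L5]=11
step 13: P0: load  L3  ⟶  MI  (L3)  txn=∅  M[L3]=50
step 14: P0: store L1 := 55  ⟶  MI  (L1)  txn=BusRdX+Flush  M[L1]=24
step 15: P1: load  L1  ⟶  SS  (L1)  txn=BusRd+Flush  M[L1]=55
step 16: P0: load  L1  ⟶  SS  (L1)  txn=∅  M[L1]=55
step 17: P1: store L5 := 44  ⟶  IM  (L5)  txn=BusRdX+Flush  M[L5]=77
step 18: P0: load  L5  ⟶  SS  (L5)  txn=BusRd+Flush  M[L5]=44
step 19: P0: load  L5  ⟶  SS  (L5)  txn=∅  M[L5]=44
step 20: P0: load  L5  ⟶  SS  (L5)  txn=∅  M[L5]=44
step 21: P1: load  L5  ⟶  SS  (L5)  txn=∅  M[L5]=44
step 22: P1: store L5 := 33  ⟶  IM  (L5)  txn=BusUpgr  M[L5]=44
step 23: P0: load  L2  ⟶  SS  (L2)  txn=BusRd  M[L2]=0
step 24: P1: load  L0  ⟶  IM  (L0)  txn=∅  M[L0]=10
step 25: P1: load  L1  ⟶  SS  (L1)  txn=∅  M[L1]=55
step 26: P0: store L1 := 71  ⟶  MI  (L1)  txn=BusUpgr  M[L1]=55
step 27: P0: load  L3  ⟶  MI  (L3)  txn=∅  M[L3]=50

state = M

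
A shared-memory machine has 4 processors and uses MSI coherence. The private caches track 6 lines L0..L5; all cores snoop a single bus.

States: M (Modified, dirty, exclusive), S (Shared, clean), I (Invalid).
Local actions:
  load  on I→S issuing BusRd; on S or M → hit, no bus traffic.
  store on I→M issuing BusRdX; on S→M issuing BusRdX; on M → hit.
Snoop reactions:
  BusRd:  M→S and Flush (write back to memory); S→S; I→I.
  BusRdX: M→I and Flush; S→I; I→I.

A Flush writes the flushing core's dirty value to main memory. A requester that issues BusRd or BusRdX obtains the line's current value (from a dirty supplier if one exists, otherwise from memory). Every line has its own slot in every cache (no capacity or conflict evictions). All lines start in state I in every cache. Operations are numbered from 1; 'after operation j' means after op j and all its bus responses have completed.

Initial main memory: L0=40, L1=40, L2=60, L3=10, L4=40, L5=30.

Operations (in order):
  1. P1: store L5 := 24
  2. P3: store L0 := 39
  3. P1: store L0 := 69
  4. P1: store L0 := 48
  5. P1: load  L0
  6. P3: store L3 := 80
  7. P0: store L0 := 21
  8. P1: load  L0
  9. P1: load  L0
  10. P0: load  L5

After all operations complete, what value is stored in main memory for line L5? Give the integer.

1. P1: store L5 := 24  bus=[BusRdX]  L5: P0=I P1=M P2=I P3=I  mem[L5]=30
2. P3: store L0 := 39  bus=[BusRdX]  L0: P0=I P1=I P2=I P3=M  mem[L0]=40
3. P1: store L0 := 69  bus=[BusRdX,Flush]  L0: P0=I P1=M P2=I P3=I  mem[L0]=39
4. P1: store L0 := 48  bus=[-]  L0: P0=I P1=M P2=I P3=I  mem[L0]=39
5. P1: load  L0  bus=[-]  L0: P0=I P1=M P2=I P3=I  mem[L0]=39
6. P3: store L3 := 80  bus=[BusRdX]  L3: P0=I P1=I P2=I P3=M  mem[L3]=10
7. P0: store L0 := 21  bus=[BusRdX,Flush]  L0: P0=M P1=I P2=I P3=I  mem[L0]=48
8. P1: load  L0  bus=[BusRd,Flush]  L0: P0=S P1=S P2=I P3=I  mem[L0]=21
9. P1: load  L0  bus=[-]  L0: P0=S P1=S P2=I P3=I  mem[L0]=21
10. P0: load  L5  bus=[BusRd,Flush]  L5: P0=S P1=S P2=I P3=I  mem[L5]=24

memory[L5] = 24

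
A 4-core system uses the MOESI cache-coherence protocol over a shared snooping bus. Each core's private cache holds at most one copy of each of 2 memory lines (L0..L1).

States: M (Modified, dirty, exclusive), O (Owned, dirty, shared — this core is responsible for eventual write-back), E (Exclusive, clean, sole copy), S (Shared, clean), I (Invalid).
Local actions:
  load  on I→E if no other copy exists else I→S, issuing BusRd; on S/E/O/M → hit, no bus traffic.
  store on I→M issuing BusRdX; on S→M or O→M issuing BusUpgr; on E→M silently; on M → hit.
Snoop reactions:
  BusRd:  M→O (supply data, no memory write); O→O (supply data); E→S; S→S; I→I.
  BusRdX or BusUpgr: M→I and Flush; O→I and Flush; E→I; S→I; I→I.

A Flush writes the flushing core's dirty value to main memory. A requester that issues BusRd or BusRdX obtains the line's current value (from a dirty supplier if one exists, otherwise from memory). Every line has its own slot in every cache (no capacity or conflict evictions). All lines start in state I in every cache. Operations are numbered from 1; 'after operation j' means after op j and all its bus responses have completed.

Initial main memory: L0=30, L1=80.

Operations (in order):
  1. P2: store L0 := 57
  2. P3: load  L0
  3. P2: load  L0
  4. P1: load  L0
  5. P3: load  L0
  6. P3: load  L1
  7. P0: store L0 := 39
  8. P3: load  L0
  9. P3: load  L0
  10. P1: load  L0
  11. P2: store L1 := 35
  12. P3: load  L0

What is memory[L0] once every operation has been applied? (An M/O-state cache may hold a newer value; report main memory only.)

1. P2: store L0 := 57  bus=[BusRdX]  L0: P0=I P1=I P2=M P3=I  mem[L0]=30
2. P3: load  L0  bus=[BusRd]  L0: P0=I P1=I P2=O P3=S  mem[L0]=30
3. P2: load  L0  bus=[-]  L0: P0=I P1=I P2=O P3=S  mem[L0]=30
4. P1: load  L0  bus=[BusRd]  L0: P0=I P1=S P2=O P3=S  mem[L0]=30
5. P3: load  L0  bus=[-]  L0: P0=I P1=S P2=O P3=S  mem[L0]=30
6. P3: load  L1  bus=[BusRd]  L1: P0=I P1=I P2=I P3=E  mem[L1]=80
7. P0: store L0 := 39  bus=[BusRdX,Flush]  L0: P0=M P1=I P2=I P3=I  mem[L0]=57
8. P3: load  L0  bus=[BusRd]  L0: P0=O P1=I P2=I P3=S  mem[L0]=57
9. P3: load  L0  bus=[-]  L0: P0=O P1=I P2=I P3=S  mem[L0]=57
10. P1: load  L0  bus=[BusRd]  L0: P0=O P1=S P2=I P3=S  mem[L0]=57
11. P2: store L1 := 35  bus=[BusRdX]  L1: P0=I P1=I P2=M P3=I  mem[L1]=80
12. P3: load  L0  bus=[-]  L0: P0=O P1=S P2=I P3=S  mem[L0]=57

memory[L0] = 57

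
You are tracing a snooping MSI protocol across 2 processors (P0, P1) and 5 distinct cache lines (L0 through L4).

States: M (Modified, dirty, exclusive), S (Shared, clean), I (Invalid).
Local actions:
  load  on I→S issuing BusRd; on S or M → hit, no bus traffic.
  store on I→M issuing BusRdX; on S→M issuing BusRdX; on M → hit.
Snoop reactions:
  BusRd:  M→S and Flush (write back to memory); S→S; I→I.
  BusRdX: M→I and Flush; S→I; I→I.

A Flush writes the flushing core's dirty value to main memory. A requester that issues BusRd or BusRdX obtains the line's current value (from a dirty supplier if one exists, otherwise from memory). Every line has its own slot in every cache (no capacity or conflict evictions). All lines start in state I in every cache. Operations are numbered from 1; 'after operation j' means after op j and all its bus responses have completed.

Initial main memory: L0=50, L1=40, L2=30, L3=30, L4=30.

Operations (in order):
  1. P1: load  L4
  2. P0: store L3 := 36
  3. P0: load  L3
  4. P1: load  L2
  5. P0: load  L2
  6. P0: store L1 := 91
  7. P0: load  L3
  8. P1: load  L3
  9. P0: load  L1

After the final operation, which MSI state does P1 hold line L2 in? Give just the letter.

step 1: P1: load  L4  ⟶  IS  (L4)  txn=BusRd  M[L4]=30
step 2: P0: store L3 := 36  ⟶  MI  (L3)  txn=BusRdX  M[L3]=30
step 3: P0: load  L3  ⟶  MI  (L3)  txn=∅  M[L3]=30
step 4: P1: load  L2  ⟶  IS  (L2)  txn=BusRd  M[L2]=30
step 5: P0: load  L2  ⟶  SS  (L2)  txn=BusRd  M[L2]=30
step 6: P0: store L1 := 91  ⟶  MI  (L1)  txn=BusRdX  M[L1]=40
step 7: P0: load  L3  ⟶  MI  (L3)  txn=∅  M[L3]=30
step 8: P1: load  L3  ⟶  SS  (L3)  txn=BusRd+Flush  M[L3]=36
step 9: P0: load  L1  ⟶  MI  (L1)  txn=∅  M[L1]=40

state = S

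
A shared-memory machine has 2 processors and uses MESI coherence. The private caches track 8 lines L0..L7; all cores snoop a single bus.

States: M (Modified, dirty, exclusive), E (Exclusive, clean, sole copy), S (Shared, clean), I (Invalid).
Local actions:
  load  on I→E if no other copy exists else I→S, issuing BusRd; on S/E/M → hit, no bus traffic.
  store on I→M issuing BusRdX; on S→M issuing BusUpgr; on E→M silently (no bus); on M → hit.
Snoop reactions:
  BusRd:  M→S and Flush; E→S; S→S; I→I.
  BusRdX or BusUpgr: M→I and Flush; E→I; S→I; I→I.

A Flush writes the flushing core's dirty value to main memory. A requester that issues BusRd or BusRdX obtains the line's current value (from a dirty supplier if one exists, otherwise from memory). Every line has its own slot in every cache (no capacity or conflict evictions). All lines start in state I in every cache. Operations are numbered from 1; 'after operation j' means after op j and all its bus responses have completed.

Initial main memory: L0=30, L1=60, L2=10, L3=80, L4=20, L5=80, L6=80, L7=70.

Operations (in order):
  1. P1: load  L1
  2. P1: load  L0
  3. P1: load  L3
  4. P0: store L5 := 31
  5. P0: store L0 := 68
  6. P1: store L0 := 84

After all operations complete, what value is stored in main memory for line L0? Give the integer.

[1] P1: load  L1 | P0:I, P1:E(60) | bus: BusRd
[2] P1: load  L0 | P0:I, P1:E(30) | bus: BusRd
[3] P1: load  L3 | P0:I, P1:E(80) | bus: BusRd
[4] P0: store L5 := 31 | P0:M(31), P1:I | bus: BusRdX
[5] P0: store L0 := 68 | P0:M(68), P1:I | bus: BusRdX
[6] P1: store L0 := 84 | P0:I, P1:M(84) | bus: BusRdX,Flush

memory[L0] = 68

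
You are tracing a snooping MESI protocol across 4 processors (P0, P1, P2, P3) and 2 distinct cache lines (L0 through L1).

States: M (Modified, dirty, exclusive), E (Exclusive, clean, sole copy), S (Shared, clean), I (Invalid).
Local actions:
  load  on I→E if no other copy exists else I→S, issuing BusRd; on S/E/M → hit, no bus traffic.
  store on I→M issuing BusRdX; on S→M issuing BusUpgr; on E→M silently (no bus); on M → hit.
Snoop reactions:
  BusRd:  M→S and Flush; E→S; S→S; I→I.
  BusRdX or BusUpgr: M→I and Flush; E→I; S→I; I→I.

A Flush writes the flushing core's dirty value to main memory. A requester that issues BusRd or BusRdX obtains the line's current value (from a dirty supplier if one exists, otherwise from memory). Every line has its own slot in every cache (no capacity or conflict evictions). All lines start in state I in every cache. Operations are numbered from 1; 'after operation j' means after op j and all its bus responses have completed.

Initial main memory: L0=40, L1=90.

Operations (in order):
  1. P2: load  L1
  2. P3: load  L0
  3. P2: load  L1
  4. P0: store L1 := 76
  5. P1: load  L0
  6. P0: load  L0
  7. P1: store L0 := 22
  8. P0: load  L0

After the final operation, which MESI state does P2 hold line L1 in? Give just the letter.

state = I

[1] P2: load  L1 | P0:I, P1:I, P2:E(90), P3:I | bus: BusRd
[2] P3: load  L0 | P0:I, P1:I, P2:I, P3:E(40) | bus: BusRd
[3] P2: load  L1 | P0:I, P1:I, P2:E(90), P3:I | bus: none
[4] P0: store L1 := 76 | P0:M(76), P1:I, P2:I, P3:I | bus: BusRdX
[5] P1: load  L0 | P0:I, P1:S(40), P2:I, P3:S(40) | bus: BusRd
[6] P0: load  L0 | P0:S(40), P1:S(40), P2:I, P3:S(40) | bus: BusRd
[7] P1: store L0 := 22 | P0:I, P1:M(22), P2:I, P3:I | bus: BusUpgr
[8] P0: load  L0 | P0:S(22), P1:S(22), P2:I, P3:I | bus: BusRd,Flush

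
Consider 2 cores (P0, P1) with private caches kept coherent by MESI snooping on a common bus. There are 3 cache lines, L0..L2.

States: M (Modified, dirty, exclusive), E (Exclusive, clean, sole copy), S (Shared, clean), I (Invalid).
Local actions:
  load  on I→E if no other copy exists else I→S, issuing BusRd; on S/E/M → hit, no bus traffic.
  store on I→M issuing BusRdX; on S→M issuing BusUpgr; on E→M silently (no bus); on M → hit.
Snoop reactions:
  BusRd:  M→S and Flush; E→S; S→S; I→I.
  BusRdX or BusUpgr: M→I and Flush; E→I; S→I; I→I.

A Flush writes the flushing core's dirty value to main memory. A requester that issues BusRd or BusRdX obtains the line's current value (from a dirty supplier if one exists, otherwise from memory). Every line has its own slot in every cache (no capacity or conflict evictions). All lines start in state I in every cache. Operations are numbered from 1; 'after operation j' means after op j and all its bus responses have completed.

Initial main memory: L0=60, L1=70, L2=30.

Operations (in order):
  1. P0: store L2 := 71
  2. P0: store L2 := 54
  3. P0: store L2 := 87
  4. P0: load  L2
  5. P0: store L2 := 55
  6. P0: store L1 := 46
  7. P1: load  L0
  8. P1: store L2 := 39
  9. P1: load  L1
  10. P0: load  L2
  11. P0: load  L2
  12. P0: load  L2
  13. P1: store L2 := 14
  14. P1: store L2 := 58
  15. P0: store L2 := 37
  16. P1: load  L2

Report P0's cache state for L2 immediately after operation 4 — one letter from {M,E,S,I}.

1. P0: store L2 := 71  bus=[BusRdX]  L2: P0=M P1=I  mem[L2]=30
2. P0: store L2 := 54  bus=[-]  L2: P0=M P1=I  mem[L2]=30
3. P0: store L2 := 87  bus=[-]  L2: P0=M P1=I  mem[L2]=30
4. P0: load  L2  bus=[-]  L2: P0=M P1=I  mem[L2]=30
5. P0: store L2 := 55  bus=[-]  L2: P0=M P1=I  mem[L2]=30
6. P0: store L1 := 46  bus=[BusRdX]  L1: P0=M P1=I  mem[L1]=70
7. P1: load  L0  bus=[BusRd]  L0: P0=I P1=E  mem[L0]=60
8. P1: store L2 := 39  bus=[BusRdX,Flush]  L2: P0=I P1=M  mem[L2]=55
9. P1: load  L1  bus=[BusRd,Flush]  L1: P0=S P1=S  mem[L1]=46
10. P0: load  L2  bus=[BusRd,Flush]  L2: P0=S P1=S  mem[L2]=39
11. P0: load  L2  bus=[-]  L2: P0=S P1=S  mem[L2]=39
12. P0: load  L2  bus=[-]  L2: P0=S P1=S  mem[L2]=39
13. P1: store L2 := 14  bus=[BusUpgr]  L2: P0=I P1=M  mem[L2]=39
14. P1: store L2 := 58  bus=[-]  L2: P0=I P1=M  mem[L2]=39
15. P0: store L2 := 37  bus=[BusRdX,Flush]  L2: P0=M P1=I  mem[L2]=58
16. P1: load  L2  bus=[BusRd,Flush]  L2: P0=S P1=S  mem[L2]=37

state = M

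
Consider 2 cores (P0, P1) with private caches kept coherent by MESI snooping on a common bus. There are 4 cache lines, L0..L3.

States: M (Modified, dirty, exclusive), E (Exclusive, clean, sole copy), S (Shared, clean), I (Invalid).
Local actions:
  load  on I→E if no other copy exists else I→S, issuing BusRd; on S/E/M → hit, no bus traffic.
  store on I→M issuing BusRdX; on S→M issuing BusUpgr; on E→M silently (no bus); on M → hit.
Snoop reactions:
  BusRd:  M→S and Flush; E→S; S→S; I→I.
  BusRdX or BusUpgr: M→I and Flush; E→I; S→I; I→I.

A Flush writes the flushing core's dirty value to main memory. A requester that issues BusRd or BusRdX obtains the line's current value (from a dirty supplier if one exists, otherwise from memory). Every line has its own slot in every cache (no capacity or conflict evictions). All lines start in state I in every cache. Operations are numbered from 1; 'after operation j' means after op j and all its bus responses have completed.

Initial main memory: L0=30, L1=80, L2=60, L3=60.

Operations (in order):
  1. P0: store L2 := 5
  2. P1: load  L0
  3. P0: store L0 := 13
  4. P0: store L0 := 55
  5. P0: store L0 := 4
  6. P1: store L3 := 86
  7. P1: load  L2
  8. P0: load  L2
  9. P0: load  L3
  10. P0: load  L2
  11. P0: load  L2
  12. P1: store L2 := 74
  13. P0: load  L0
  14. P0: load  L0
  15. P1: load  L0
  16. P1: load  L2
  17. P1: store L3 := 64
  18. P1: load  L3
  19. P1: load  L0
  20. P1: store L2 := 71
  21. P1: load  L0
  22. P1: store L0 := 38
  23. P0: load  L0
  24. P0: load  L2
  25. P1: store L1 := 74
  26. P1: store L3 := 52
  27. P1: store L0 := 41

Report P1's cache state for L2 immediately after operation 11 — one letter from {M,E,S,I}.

[1] P0: store L2 := 5 | P0:M(5), P1:I | bus: BusRdX
[2] P1: load  L0 | P0:I, P1:E(30) | bus: BusRd
[3] P0: store L0 := 13 | P0:M(13), P1:I | bus: BusRdX
[4] P0: store L0 := 55 | P0:M(55), P1:I | bus: none
[5] P0: store L0 := 4 | P0:M(4), P1:I | bus: none
[6] P1: store L3 := 86 | P0:I, P1:M(86) | bus: BusRdX
[7] P1: load  L2 | P0:S(5), P1:S(5) | bus: BusRd,Flush
[8] P0: load  L2 | P0:S(5), P1:S(5) | bus: none
[9] P0: load  L3 | P0:S(86), P1:S(86) | bus: BusRd,Flush
[10] P0: load  L2 | P0:S(5), P1:S(5) | bus: none
[11] P0: load  L2 | P0:S(5), P1:S(5) | bus: none
[12] P1: store L2 := 74 | P0:I, P1:M(74) | bus: BusUpgr
[13] P0: load  L0 | P0:M(4), P1:I | bus: none
[14] P0: load  L0 | P0:M(4), P1:I | bus: none
[15] P1: load  L0 | P0:S(4), P1:S(4) | bus: BusRd,Flush
[16] P1: load  L2 | P0:I, P1:M(74) | bus: none
[17] P1: store L3 := 64 | P0:I, P1:M(64) | bus: BusUpgr
[18] P1: load  L3 | P0:I, P1:M(64) | bus: none
[19] P1: load  L0 | P0:S(4), P1:S(4) | bus: none
[20] P1: store L2 := 71 | P0:I, P1:M(71) | bus: none
[21] P1: load  L0 | P0:S(4), P1:S(4) | bus: none
[22] P1: store L0 := 38 | P0:I, P1:M(38) | bus: BusUpgr
[23] P0: load  L0 | P0:S(38), P1:S(38) | bus: BusRd,Flush
[24] P0: load  L2 | P0:S(71), P1:S(71) | bus: BusRd,Flush
[25] P1: store L1 := 74 | P0:I, P1:M(74) | bus: BusRdX
[26] P1: store L3 := 52 | P0:I, P1:M(52) | bus: none
[27] P1: store L0 := 41 | P0:I, P1:M(41) | bus: BusUpgr

state = S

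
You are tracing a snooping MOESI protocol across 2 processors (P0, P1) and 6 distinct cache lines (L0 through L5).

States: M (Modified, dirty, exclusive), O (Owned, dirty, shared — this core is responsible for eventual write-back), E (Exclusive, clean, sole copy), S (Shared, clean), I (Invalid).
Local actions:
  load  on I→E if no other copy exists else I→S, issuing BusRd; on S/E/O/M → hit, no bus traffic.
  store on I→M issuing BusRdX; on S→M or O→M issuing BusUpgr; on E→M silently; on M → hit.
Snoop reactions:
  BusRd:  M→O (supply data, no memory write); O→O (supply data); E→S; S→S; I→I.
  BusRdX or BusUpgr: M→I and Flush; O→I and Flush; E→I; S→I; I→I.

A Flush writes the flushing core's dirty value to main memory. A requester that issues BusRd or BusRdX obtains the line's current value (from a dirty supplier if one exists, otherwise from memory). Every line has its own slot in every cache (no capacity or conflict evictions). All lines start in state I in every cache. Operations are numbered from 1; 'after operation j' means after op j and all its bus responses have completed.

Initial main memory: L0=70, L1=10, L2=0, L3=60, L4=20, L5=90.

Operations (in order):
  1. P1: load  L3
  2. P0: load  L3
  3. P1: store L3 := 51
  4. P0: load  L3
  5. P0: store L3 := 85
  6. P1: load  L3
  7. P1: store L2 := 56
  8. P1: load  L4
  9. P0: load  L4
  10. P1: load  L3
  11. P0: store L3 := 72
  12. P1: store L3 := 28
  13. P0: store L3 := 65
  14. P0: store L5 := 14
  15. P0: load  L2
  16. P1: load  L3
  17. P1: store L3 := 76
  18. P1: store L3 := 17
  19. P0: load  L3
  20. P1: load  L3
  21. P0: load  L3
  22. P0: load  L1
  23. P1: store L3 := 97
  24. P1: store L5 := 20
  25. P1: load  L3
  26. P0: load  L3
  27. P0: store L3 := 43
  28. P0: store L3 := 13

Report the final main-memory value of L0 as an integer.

[1] P1: load  L3 | P0:I, P1:E(60) | bus: BusRd
[2] P0: load  L3 | P0:S(60), P1:S(60) | bus: BusRd
[3] P1: store L3 := 51 | P0:I, P1:M(51) | bus: BusUpgr
[4] P0: load  L3 | P0:S(51), P1:O(51) | bus: BusRd
[5] P0: store L3 := 85 | P0:M(85), P1:I | bus: BusUpgr,Flush
[6] P1: load  L3 | P0:O(85), P1:S(85) | bus: BusRd
[7] P1: store L2 := 56 | P0:I, P1:M(56) | bus: BusRdX
[8] P1: load  L4 | P0:I, P1:E(20) | bus: BusRd
[9] P0: load  L4 | P0:S(20), P1:S(20) | bus: BusRd
[10] P1: load  L3 | P0:O(85), P1:S(85) | bus: none
[11] P0: store L3 := 72 | P0:M(72), P1:I | bus: BusUpgr
[12] P1: store L3 := 28 | P0:I, P1:M(28) | bus: BusRdX,Flush
[13] P0: store L3 := 65 | P0:M(65), P1:I | bus: BusRdX,Flush
[14] P0: store L5 := 14 | P0:M(14), P1:I | bus: BusRdX
[15] P0: load  L2 | P0:S(56), P1:O(56) | bus: BusRd
[16] P1: load  L3 | P0:O(65), P1:S(65) | bus: BusRd
[17] P1: store L3 := 76 | P0:I, P1:M(76) | bus: BusUpgr,Flush
[18] P1: store L3 := 17 | P0:I, P1:M(17) | bus: none
[19] P0: load  L3 | P0:S(17), P1:O(17) | bus: BusRd
[20] P1: load  L3 | P0:S(17), P1:O(17) | bus: none
[21] P0: load  L3 | P0:S(17), P1:O(17) | bus: none
[22] P0: load  L1 | P0:E(10), P1:I | bus: BusRd
[23] P1: store L3 := 97 | P0:I, P1:M(97) | bus: BusUpgr
[24] P1: store L5 := 20 | P0:I, P1:M(20) | bus: BusRdX,Flush
[25] P1: load  L3 | P0:I, P1:M(97) | bus: none
[26] P0: load  L3 | P0:S(97), P1:O(97) | bus: BusRd
[27] P0: store L3 := 43 | P0:M(43), P1:I | bus: BusUpgr,Flush
[28] P0: store L3 := 13 | P0:M(13), P1:I | bus: none

memory[L0] = 70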